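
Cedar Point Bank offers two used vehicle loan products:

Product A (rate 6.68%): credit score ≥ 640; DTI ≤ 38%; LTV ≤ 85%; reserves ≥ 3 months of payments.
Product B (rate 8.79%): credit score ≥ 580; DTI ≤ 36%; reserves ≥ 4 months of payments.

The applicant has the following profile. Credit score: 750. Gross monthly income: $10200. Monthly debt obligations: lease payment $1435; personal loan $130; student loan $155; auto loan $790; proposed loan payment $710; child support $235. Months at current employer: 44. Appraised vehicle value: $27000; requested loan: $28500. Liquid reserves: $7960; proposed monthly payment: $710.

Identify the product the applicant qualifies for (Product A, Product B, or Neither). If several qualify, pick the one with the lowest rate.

Total debts = (1,435 + 130 + 155 + 790 + 710 + 235) = 3,455; DTI = 3,455/10,200 = 33.9%.
LTV = 28,500/27,000 = 105.6%.
Reserves = 7,960/710 = 11.2 months.
Product A: score 750 ≥ 640; DTI 33.9% ≤ 38%; LTV 105.6% > 85%; reserves 11.2 ≥ 3 mo → does not qualify.
Product B: score 750 ≥ 580; DTI 33.9% ≤ 36%; reserves 11.2 ≥ 4 mo → qualifies.

Product B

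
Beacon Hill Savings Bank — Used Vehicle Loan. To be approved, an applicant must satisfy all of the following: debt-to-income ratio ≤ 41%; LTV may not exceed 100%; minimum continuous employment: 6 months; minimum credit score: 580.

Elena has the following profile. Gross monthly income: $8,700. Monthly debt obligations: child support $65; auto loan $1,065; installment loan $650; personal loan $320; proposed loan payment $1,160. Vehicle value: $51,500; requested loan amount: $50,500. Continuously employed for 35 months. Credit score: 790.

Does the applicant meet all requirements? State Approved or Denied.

Total monthly debts = (65 + 1,065 + 650 + 320 + 1,160) = 3,260. DTI = 3,260/8,700 = 37.5% ≤ 41%
LTV: 50,500 ÷ 51,500 = 98.1%, within 100% cap
Employment 35 ≥ 6 months
Credit score 790 ≥ 580 (meets)
All criteria satisfied.

Approved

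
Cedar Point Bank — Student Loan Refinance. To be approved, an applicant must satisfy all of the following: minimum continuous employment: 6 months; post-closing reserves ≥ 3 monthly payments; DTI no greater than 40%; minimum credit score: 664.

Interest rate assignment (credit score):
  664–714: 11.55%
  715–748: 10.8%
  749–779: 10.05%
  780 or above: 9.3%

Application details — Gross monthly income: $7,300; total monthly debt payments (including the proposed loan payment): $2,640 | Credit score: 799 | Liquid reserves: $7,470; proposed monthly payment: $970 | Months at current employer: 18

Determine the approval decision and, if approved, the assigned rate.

Approved at 9.3%

Credit score 799 ≥ 664 (meets minimum)
Employment 18 ≥ 6 months
Debt-to-income = 2,640/7,300 = 36.2% — meets 40% limit
Liquid reserves cover 7,470/970 = 7.7 months — ≥ 3 required
All requirements met. Score 799 falls in the 780 or above tier → 9.3%.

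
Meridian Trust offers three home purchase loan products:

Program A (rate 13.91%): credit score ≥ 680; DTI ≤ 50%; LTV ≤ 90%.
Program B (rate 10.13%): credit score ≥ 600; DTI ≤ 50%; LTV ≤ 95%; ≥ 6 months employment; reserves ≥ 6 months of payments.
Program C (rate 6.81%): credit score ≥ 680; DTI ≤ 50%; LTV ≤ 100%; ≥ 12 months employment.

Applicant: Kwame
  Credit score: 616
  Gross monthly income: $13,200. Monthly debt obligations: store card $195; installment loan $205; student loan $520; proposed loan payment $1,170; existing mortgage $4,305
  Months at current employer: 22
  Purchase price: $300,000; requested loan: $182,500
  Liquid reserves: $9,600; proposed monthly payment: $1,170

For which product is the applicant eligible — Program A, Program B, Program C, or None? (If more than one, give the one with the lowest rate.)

Program B

Total debts = (195 + 205 + 520 + 1,170 + 4,305) = 6,395; DTI = 6,395/13,200 = 48.4%.
LTV = 182,500/300,000 = 60.8%.
Reserves = 9,600/1,170 = 8.2 months.
Program A: score 616 < 680; DTI 48.4% ≤ 50%; LTV 60.8% ≤ 90% → does not qualify.
Program B: score 616 ≥ 600; DTI 48.4% ≤ 50%; LTV 60.8% ≤ 95%; employment 22 ≥ 6 mo; reserves 8.2 ≥ 6 mo → qualifies.
Program C: score 616 < 680; DTI 48.4% ≤ 50%; LTV 60.8% ≤ 100%; employment 22 ≥ 12 mo → does not qualify.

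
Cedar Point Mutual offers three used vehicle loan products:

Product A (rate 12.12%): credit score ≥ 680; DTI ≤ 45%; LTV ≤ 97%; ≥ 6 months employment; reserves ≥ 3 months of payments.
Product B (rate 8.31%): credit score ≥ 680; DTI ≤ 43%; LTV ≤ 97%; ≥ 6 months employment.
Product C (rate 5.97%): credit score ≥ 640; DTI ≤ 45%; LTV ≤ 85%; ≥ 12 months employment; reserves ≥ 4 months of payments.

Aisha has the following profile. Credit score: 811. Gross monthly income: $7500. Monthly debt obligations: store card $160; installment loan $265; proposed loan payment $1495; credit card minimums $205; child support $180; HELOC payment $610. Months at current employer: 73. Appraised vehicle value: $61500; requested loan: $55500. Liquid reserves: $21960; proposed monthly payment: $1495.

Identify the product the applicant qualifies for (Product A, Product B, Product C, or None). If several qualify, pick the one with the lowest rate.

Product B

Total debts = (160 + 265 + 1,495 + 205 + 180 + 610) = 2,915; DTI = 2,915/7,500 = 38.9%.
LTV = 55,500/61,500 = 90.2%.
Reserves = 21,960/1,495 = 14.7 months.
Product A: score 811 ≥ 680; DTI 38.9% ≤ 45%; LTV 90.2% ≤ 97%; employment 73 ≥ 6 mo; reserves 14.7 ≥ 3 mo → qualifies.
Product B: score 811 ≥ 680; DTI 38.9% ≤ 43%; LTV 90.2% ≤ 97%; employment 73 ≥ 6 mo → qualifies.
Product C: score 811 ≥ 640; DTI 38.9% ≤ 45%; LTV 90.2% > 85%; employment 73 ≥ 12 mo; reserves 14.7 ≥ 4 mo → does not qualify.
Qualifying: Product A, Product B. Lowest rate is 8.31% → Product B.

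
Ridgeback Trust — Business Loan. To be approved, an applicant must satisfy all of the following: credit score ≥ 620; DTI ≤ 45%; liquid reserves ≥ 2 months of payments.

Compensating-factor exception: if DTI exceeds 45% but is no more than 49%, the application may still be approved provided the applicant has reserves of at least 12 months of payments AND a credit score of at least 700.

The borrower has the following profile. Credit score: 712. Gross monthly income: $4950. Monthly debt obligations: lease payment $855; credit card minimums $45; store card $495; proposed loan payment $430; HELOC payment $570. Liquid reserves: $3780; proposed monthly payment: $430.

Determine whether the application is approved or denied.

Credit score 712 ≥ 620 (meets base)
Total debts = (855 + 45 + 495 + 430 + 570) = 2,395. DTI = 2,395/4,950 = 48.4% > 45% — standard DTI limit exceeded.
Reserves = 3,780/430 = 8.8 months ≥ 2
48.4% falls in the override range (45%–49%), so the compensating-factor test applies.
Reserves 8.8 < 12 months; credit score 712 ≥ 700.
Compensating-factor requirement not fully met.

Denied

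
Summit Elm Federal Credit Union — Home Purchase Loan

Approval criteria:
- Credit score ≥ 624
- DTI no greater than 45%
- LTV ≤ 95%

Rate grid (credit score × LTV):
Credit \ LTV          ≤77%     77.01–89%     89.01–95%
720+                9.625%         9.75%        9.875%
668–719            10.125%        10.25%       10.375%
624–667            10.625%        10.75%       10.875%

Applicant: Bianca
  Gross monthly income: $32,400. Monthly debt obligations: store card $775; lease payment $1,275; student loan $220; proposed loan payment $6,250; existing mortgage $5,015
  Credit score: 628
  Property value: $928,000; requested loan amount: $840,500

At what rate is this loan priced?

10.875%

Credit score 628 ≥ 624; Total monthly debts = (775 + 1,275 + 220 + 6,250 + 5,015) = 13,535. Debt-to-income = 13,535/32,400 = 41.8% — meets 45% limit
LTV: 840,500 ÷ 928,000 = 90.6%, within 95% cap
Score 628 is in the 624–667 band; LTV 90.6% is in the 89.01–95% band → 10.875%.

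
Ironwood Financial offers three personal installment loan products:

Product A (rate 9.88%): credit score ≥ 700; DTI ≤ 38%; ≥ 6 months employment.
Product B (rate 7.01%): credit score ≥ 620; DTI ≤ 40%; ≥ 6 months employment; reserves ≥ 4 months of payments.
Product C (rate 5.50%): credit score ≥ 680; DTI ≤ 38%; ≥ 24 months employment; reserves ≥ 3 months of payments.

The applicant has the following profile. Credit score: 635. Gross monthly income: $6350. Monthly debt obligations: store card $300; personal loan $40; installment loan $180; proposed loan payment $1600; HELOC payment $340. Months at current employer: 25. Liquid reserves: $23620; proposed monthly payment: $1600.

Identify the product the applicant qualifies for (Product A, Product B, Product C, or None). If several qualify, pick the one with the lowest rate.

Total debts = (300 + 40 + 180 + 1,600 + 340) = 2,460; DTI = 2,460/6,350 = 38.7%.
Reserves = 23,620/1,600 = 14.8 months.
Product A: score 635 < 700; DTI 38.7% > 38%; employment 25 ≥ 6 mo → does not qualify.
Product B: score 635 ≥ 620; DTI 38.7% ≤ 40%; employment 25 ≥ 6 mo; reserves 14.8 ≥ 4 mo → qualifies.
Product C: score 635 < 680; DTI 38.7% > 38%; employment 25 ≥ 24 mo; reserves 14.8 ≥ 3 mo → does not qualify.

Product B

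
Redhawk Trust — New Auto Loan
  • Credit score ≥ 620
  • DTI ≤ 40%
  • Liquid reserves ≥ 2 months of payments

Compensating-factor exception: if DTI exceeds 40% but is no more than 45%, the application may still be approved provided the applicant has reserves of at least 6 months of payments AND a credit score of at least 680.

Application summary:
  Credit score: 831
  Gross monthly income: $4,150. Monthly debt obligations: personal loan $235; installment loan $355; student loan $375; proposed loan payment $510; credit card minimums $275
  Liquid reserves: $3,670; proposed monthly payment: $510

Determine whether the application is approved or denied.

Credit score 831 ≥ 620 (meets base)
Total debts = (235 + 355 + 375 + 510 + 275) = 1,750. DTI = 1,750/4,150 = 42.2% > 40% — standard DTI limit exceeded.
Reserves = 3,670/510 = 7.2 months ≥ 2
42.2% falls in the override range (40%–45%), so the compensating-factor test applies.
Reserves 7.2 ≥ 6 months; credit score 831 ≥ 680.
Both override conditions satisfied; DTI exception granted.

Approved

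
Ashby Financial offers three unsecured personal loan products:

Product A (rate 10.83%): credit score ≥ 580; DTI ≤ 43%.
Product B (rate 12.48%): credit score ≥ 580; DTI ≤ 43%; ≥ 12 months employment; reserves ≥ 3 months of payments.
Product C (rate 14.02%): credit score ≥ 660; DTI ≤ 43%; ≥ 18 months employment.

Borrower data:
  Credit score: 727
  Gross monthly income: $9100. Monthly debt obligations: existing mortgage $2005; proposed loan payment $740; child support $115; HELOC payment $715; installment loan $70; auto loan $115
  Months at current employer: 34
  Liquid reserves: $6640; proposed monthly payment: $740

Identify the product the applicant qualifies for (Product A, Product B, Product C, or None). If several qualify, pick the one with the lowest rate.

Product A

Total debts = (2,005 + 740 + 115 + 715 + 70 + 115) = 3,760; DTI = 3,760/9,100 = 41.3%.
Reserves = 6,640/740 = 9.0 months.
Product A: score 727 ≥ 580; DTI 41.3% ≤ 43% → qualifies.
Product B: score 727 ≥ 580; DTI 41.3% ≤ 43%; employment 34 ≥ 12 mo; reserves 9.0 ≥ 3 mo → qualifies.
Product C: score 727 ≥ 660; DTI 41.3% ≤ 43%; employment 34 ≥ 18 mo → qualifies.
Qualifying: Product A, Product B, Product C. Lowest rate is 10.83% → Product A.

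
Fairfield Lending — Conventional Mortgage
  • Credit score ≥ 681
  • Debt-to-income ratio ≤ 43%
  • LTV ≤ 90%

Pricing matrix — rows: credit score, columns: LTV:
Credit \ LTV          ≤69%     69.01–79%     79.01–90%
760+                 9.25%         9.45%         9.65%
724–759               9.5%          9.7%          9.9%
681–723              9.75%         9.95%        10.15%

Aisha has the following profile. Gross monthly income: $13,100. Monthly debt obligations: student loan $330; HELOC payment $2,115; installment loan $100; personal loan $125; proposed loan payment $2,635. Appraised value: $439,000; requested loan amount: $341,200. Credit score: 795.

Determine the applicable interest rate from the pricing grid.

Credit score 795 ≥ 681; Total monthly debts = (330 + 2,115 + 100 + 125 + 2,635) = 5,305. DTI: 5,305 ÷ 13,100 = 40.5%, within the 43% cap
Loan-to-value = 341,200/439,000 = 77.7% — pass (90% max)
Row: 795 falls in 760+. Column: 77.7% falls in 69.01–79%. Rate = 9.45%.

9.45%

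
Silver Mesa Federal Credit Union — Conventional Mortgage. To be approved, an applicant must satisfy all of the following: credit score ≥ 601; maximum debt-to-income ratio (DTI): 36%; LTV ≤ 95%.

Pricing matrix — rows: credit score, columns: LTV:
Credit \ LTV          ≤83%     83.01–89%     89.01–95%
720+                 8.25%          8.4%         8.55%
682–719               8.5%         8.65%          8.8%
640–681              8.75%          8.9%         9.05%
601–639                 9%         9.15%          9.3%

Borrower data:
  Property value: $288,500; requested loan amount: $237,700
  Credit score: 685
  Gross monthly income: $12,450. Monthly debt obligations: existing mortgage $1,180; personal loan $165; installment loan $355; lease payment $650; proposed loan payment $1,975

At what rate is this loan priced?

8.5%

Credit score 685 ≥ 601; Total monthly debts = (1,180 + 165 + 355 + 650 + 1,975) = 4,325. Debt-to-income = 4,325/12,450 = 34.7% — meets 36% limit
LTV = 237,700/288,500 = 82.4% ≤ 95%
Credit 685 → row 682–719; LTV 82.4% → column ≤83%. Grid cell → 8.5%.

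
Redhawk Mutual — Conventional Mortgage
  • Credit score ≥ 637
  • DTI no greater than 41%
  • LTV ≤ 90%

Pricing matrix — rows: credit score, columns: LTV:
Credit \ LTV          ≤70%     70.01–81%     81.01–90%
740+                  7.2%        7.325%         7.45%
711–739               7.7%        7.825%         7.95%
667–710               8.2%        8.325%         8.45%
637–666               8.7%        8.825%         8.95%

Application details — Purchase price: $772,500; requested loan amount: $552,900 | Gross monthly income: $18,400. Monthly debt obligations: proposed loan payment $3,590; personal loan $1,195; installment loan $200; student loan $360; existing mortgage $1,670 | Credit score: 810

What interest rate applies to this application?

7.325%

Credit score 810 ≥ 637; Total monthly debts = (3,590 + 1,195 + 200 + 360 + 1,670) = 7,015. DTI: 7,015 ÷ 18,400 = 38.1%, within the 41% cap
Loan-to-value = 552,900/772,500 = 71.6% — pass (90% max)
Credit 810 → row 740+; LTV 71.6% → column 70.01–81%. Grid cell → 7.325%.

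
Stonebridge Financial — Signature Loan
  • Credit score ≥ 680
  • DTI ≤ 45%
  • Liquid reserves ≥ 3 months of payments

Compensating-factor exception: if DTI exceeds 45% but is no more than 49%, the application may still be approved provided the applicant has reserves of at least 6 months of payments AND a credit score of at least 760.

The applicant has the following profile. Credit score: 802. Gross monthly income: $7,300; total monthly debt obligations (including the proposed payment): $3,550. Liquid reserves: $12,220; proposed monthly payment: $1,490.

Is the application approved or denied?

Approved

Credit score 802 ≥ 680 (meets base)
DTI: 3,550 ÷ 7,300 = 48.6%, over the 45% base limit.
Liquid reserves cover 12,220/1,490 = 8.2 months — ≥ 3 required
48.6% falls in the override range (45%–49%), so the compensating-factor test applies.
Reserves 8.2 ≥ 6 months; credit score 802 ≥ 760.
Both override conditions satisfied; DTI exception granted.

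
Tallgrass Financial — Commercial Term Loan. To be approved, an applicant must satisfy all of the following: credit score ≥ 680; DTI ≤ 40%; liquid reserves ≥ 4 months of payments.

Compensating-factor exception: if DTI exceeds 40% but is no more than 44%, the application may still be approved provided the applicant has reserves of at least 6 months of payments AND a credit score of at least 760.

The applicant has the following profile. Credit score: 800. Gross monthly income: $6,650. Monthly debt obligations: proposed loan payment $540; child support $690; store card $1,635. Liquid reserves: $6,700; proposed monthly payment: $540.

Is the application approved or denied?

Credit score 800 ≥ 680 (meets base)
Total debts = (540 + 690 + 1,635) = 2,865. DTI = 2,865/6,650 = 43.1% > 40% — standard DTI limit exceeded.
Reserves = 6,700/540 = 12.4 months ≥ 4
DTI 43.1% is within the 40%–44% exception band; checking compensating factors.
Override check — reserves: 12.4 mo (ok); score: 800 (ok).
Both compensating conditions met → exception applies.

Approved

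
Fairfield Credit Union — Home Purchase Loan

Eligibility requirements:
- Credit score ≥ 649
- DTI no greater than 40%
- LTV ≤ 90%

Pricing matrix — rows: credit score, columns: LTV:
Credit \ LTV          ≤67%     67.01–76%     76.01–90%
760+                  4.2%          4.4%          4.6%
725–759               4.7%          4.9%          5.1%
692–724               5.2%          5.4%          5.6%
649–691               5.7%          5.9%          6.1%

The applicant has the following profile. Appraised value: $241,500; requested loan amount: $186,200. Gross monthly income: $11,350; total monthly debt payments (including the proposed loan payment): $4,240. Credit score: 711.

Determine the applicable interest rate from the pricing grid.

Credit score 711 ≥ 649; Debt-to-income = 4,240/11,350 = 37.4% — meets 40% limit
LTV: 186,200 ÷ 241,500 = 77.1%, within 90% cap
Row: 711 falls in 692–724. Column: 77.1% falls in 76.01–90%. Rate = 5.6%.

5.6%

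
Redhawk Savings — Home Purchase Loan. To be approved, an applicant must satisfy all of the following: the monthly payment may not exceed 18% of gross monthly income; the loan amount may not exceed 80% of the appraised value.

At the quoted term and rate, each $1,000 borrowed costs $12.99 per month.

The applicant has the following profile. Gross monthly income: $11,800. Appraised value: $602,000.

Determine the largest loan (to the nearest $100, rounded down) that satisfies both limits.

Payment cap: 18% × $11,800 = $2,124/month.
At $12.99 per $1,000, that supports 2,124/12.99 × 1,000 ≈ $163,510 → $163,500.
LTV cap: 80% × $602,000 = $481,600 → $481,600.
Binding constraint: payment-to-income.

$163,500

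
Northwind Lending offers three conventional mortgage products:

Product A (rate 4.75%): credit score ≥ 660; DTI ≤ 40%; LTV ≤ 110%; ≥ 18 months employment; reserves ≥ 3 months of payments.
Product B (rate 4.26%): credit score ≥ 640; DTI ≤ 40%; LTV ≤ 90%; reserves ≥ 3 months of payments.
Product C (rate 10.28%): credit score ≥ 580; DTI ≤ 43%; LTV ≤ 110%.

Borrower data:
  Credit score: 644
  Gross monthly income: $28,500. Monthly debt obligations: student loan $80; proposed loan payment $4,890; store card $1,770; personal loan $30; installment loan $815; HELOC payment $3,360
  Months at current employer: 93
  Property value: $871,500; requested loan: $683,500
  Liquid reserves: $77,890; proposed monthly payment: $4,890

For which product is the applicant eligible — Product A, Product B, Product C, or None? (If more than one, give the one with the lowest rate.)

Product B

Total debts = (80 + 4,890 + 1,770 + 30 + 815 + 3,360) = 10,945; DTI = 10,945/28,500 = 38.4%.
LTV = 683,500/871,500 = 78.4%.
Reserves = 77,890/4,890 = 15.9 months.
Product A: score 644 < 660; DTI 38.4% ≤ 40%; LTV 78.4% ≤ 110%; employment 93 ≥ 18 mo; reserves 15.9 ≥ 3 mo → does not qualify.
Product B: score 644 ≥ 640; DTI 38.4% ≤ 40%; LTV 78.4% ≤ 90%; reserves 15.9 ≥ 3 mo → qualifies.
Product C: score 644 ≥ 580; DTI 38.4% ≤ 43%; LTV 78.4% ≤ 110% → qualifies.
Qualifying: Product B, Product C. Lowest rate is 4.26% → Product B.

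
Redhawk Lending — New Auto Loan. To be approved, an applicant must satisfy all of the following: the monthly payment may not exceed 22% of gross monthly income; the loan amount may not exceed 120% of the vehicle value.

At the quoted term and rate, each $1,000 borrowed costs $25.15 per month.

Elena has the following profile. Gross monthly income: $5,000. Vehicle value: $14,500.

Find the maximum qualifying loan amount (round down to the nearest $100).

Payment cap: 22% × $5,000 = $1,100/month.
At $25.15 per $1,000, that supports 1,100/25.15 × 1,000 ≈ $43,737 → $43,700.
LTV cap: 120% × $14,500 = $17,400 → $17,400.
Binding constraint: loan-to-value.

$17,400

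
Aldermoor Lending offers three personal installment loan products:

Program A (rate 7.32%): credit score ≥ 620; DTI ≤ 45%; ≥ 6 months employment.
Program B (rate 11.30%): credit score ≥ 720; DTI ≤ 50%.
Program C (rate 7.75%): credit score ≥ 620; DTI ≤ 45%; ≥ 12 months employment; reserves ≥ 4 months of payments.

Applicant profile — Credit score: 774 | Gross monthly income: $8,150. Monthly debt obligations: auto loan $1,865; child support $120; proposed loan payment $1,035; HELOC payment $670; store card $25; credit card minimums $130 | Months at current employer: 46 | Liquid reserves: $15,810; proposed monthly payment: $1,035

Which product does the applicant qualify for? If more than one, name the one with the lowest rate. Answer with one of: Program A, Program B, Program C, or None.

Total debts = (1,865 + 120 + 1,035 + 670 + 25 + 130) = 3,845; DTI = 3,845/8,150 = 47.2%.
Reserves = 15,810/1,035 = 15.3 months.
Program A: score 774 ≥ 620; DTI 47.2% > 45%; employment 46 ≥ 6 mo → does not qualify.
Program B: score 774 ≥ 720; DTI 47.2% ≤ 50% → qualifies.
Program C: score 774 ≥ 620; DTI 47.2% > 45%; employment 46 ≥ 12 mo; reserves 15.3 ≥ 4 mo → does not qualify.

Program B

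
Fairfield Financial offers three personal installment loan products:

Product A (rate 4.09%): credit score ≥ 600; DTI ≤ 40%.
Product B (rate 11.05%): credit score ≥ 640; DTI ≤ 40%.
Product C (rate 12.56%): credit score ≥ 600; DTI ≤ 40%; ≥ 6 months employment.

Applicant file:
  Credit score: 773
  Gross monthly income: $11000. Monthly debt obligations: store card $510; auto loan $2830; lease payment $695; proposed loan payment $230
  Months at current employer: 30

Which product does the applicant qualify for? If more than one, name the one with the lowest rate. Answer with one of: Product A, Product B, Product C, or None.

Total debts = (510 + 2,830 + 695 + 230) = 4,265; DTI = 4,265/11,000 = 38.8%.
Product A: score 773 ≥ 600; DTI 38.8% ≤ 40% → qualifies.
Product B: score 773 ≥ 640; DTI 38.8% ≤ 40% → qualifies.
Product C: score 773 ≥ 600; DTI 38.8% ≤ 40%; employment 30 ≥ 6 mo → qualifies.
Qualifying: Product A, Product B, Product C. Lowest rate is 4.09% → Product A.

Product A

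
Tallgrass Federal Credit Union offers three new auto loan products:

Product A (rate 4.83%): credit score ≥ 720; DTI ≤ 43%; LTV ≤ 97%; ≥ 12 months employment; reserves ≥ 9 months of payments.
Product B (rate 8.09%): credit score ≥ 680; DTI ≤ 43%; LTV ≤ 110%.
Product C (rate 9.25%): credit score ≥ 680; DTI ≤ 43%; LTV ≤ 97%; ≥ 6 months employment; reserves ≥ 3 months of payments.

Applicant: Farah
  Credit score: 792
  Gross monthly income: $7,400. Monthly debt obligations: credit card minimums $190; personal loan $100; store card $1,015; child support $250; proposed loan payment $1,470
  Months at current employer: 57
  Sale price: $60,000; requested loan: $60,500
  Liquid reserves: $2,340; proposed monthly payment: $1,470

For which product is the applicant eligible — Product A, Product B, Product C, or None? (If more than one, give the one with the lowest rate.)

Product B

Total debts = (190 + 100 + 1,015 + 250 + 1,470) = 3,025; DTI = 3,025/7,400 = 40.9%.
LTV = 60,500/60,000 = 100.8%.
Reserves = 2,340/1,470 = 1.6 months.
Product A: score 792 ≥ 720; DTI 40.9% ≤ 43%; LTV 100.8% > 97%; employment 57 ≥ 12 mo; reserves 1.6 < 9 mo → does not qualify.
Product B: score 792 ≥ 680; DTI 40.9% ≤ 43%; LTV 100.8% ≤ 110% → qualifies.
Product C: score 792 ≥ 680; DTI 40.9% ≤ 43%; LTV 100.8% > 97%; employment 57 ≥ 6 mo; reserves 1.6 < 3 mo → does not qualify.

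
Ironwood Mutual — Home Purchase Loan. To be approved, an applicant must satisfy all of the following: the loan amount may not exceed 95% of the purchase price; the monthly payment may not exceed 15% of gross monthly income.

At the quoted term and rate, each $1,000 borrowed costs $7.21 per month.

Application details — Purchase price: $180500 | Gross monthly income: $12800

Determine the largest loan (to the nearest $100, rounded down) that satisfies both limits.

Payment cap: 15% × $12,800 = $1,920/month.
At $7.21 per $1,000, that supports 1,920/7.21 × 1,000 ≈ $266,296 → $266,200.
LTV cap: 95% × $180,500 = $171,475 → $171,400.
Binding constraint: loan-to-value.

$171,400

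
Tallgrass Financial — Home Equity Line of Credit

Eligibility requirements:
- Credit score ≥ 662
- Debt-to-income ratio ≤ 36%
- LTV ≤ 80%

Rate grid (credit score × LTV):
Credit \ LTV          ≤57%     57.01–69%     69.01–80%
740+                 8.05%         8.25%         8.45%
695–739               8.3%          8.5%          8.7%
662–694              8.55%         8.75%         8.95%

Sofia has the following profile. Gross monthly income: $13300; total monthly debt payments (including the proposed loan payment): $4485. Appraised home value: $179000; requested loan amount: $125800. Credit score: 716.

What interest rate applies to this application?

Credit score 716 ≥ 662; Debt-to-income = 4,485/13,300 = 33.7% — meets 36% limit
LTV = 125,800/179,000 = 70.3% ≤ 80%
Credit 716 → row 695–739; LTV 70.3% → column 69.01–80%. Grid cell → 8.7%.

8.7%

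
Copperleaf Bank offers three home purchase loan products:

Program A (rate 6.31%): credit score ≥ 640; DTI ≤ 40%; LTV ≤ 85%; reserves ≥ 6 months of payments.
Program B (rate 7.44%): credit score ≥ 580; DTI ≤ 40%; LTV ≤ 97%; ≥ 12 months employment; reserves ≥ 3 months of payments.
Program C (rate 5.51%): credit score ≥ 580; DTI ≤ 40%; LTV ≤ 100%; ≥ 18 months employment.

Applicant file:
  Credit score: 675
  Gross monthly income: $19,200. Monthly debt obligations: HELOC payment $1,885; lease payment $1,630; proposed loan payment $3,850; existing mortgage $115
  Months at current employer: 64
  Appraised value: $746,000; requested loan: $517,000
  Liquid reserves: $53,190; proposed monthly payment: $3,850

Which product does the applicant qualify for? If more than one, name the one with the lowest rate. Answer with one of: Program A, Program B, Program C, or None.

Total debts = (1,885 + 1,630 + 3,850 + 115) = 7,480; DTI = 7,480/19,200 = 39%.
LTV = 517,000/746,000 = 69.3%.
Reserves = 53,190/3,850 = 13.8 months.
Program A: score 675 ≥ 640; DTI 39% ≤ 40%; LTV 69.3% ≤ 85%; reserves 13.8 ≥ 6 mo → qualifies.
Program B: score 675 ≥ 580; DTI 39% ≤ 40%; LTV 69.3% ≤ 97%; employment 64 ≥ 12 mo; reserves 13.8 ≥ 3 mo → qualifies.
Program C: score 675 ≥ 580; DTI 39% ≤ 40%; LTV 69.3% ≤ 100%; employment 64 ≥ 18 mo → qualifies.
Qualifying: Program A, Program B, Program C. Lowest rate is 5.51% → Program C.

Program C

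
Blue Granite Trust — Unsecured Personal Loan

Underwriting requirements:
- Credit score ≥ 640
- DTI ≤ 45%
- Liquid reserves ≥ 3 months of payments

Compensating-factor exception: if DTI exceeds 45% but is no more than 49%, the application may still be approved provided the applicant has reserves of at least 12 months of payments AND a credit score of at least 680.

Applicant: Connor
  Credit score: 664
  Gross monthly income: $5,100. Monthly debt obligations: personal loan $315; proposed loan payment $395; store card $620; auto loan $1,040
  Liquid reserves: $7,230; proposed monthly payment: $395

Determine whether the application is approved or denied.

Denied

Credit score 664 ≥ 640 (meets base)
Total debts = (315 + 395 + 620 + 1,040) = 2,370. DTI: 2,370 ÷ 5,100 = 46.5%, over the 45% base limit.
Liquid reserves cover 7,230/395 = 18.3 months — ≥ 3 required
46.5% falls in the override range (45%–49%), so the compensating-factor test applies.
Reserves 18.3 ≥ 12 months; credit score 664 < 680.
Override conditions not both satisfied; exception does not apply.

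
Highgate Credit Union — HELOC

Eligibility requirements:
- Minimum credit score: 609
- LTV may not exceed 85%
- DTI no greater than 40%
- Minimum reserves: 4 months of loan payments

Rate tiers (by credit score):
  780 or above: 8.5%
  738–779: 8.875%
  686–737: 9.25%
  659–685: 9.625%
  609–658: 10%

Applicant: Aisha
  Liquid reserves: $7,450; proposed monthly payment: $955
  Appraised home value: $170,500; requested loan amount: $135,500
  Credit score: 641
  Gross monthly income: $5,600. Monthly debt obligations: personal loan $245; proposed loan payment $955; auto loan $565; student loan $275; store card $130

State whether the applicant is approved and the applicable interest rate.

Approved at 10%

Credit score 641 ≥ 609 (meets minimum)
Total monthly debts = (245 + 955 + 565 + 275 + 130) = 2,170. DTI: 2,170 ÷ 5,600 = 38.8%, within the 40% cap
LTV = 135,500/170,500 = 79.5% ≤ 85%
Liquid reserves cover 7,450/955 = 7.8 months — ≥ 4 required
All requirements met. Score 641 falls in the 609–658 tier → 10%.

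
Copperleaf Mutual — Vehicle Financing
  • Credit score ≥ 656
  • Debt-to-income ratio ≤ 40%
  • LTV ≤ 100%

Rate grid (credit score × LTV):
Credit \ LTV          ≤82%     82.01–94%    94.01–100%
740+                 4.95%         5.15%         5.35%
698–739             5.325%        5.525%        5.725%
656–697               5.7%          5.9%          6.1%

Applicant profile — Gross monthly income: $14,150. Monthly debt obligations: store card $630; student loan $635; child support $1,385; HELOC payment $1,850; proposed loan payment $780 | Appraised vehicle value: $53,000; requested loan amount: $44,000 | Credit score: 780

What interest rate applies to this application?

5.15%

Credit score 780 ≥ 656; Total monthly debts = (630 + 635 + 1,385 + 1,850 + 780) = 5,280. Debt-to-income = 5,280/14,150 = 37.3% — meets 40% limit
Loan-to-value = 44,000/53,000 = 83% — pass (100% max)
Credit 780 → row 740+; LTV 83% → column 82.01–94%. Grid cell → 5.15%.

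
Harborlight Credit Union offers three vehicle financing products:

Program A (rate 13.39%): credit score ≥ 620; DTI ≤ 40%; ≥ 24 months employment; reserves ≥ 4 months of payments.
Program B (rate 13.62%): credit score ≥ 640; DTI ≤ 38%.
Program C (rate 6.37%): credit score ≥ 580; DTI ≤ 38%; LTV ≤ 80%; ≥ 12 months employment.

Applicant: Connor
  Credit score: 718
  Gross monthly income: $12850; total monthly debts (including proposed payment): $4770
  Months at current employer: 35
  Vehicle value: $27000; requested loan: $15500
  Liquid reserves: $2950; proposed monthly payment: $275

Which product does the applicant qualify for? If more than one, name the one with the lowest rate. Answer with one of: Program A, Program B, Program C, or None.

DTI = 4,770/12,850 = 37.1%.
LTV = 15,500/27,000 = 57.4%.
Reserves = 2,950/275 = 10.7 months.
Program A: score 718 ≥ 620; DTI 37.1% ≤ 40%; employment 35 ≥ 24 mo; reserves 10.7 ≥ 4 mo → qualifies.
Program B: score 718 ≥ 640; DTI 37.1% ≤ 38% → qualifies.
Program C: score 718 ≥ 580; DTI 37.1% ≤ 38%; LTV 57.4% ≤ 80%; employment 35 ≥ 12 mo → qualifies.
Qualifying: Program A, Program B, Program C. Lowest rate is 6.37% → Program C.

Program C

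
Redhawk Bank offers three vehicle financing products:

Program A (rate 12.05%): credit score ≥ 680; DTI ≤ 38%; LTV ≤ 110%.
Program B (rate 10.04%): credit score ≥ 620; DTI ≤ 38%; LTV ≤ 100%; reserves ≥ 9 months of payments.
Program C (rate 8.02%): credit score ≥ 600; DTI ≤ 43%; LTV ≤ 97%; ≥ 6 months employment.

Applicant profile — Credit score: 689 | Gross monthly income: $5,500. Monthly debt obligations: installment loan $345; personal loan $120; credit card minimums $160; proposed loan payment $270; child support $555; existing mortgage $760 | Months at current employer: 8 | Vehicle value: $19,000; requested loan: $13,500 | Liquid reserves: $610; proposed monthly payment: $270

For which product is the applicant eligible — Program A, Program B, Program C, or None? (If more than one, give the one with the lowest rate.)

Total debts = (345 + 120 + 160 + 270 + 555 + 760) = 2,210; DTI = 2,210/5,500 = 40.2%.
LTV = 13,500/19,000 = 71.1%.
Reserves = 610/270 = 2.3 months.
Program A: score 689 ≥ 680; DTI 40.2% > 38%; LTV 71.1% ≤ 110% → does not qualify.
Program B: score 689 ≥ 620; DTI 40.2% > 38%; LTV 71.1% ≤ 100%; reserves 2.3 < 9 mo → does not qualify.
Program C: score 689 ≥ 600; DTI 40.2% ≤ 43%; LTV 71.1% ≤ 97%; employment 8 ≥ 6 mo → qualifies.

Program C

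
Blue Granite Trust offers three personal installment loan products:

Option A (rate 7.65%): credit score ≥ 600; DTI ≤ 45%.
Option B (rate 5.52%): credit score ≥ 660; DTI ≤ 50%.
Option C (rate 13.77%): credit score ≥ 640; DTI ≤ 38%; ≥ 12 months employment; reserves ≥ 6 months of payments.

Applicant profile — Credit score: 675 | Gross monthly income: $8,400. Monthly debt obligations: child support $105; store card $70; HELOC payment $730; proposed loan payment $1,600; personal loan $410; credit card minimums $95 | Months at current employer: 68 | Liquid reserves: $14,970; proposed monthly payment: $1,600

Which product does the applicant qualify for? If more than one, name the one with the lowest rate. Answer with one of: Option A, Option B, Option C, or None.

Option B

Total debts = (105 + 70 + 730 + 1,600 + 410 + 95) = 3,010; DTI = 3,010/8,400 = 35.8%.
Reserves = 14,970/1,600 = 9.4 months.
Option A: score 675 ≥ 600; DTI 35.8% ≤ 45% → qualifies.
Option B: score 675 ≥ 660; DTI 35.8% ≤ 50% → qualifies.
Option C: score 675 ≥ 640; DTI 35.8% ≤ 38%; employment 68 ≥ 12 mo; reserves 9.4 ≥ 6 mo → qualifies.
Qualifying: Option A, Option B, Option C. Lowest rate is 5.52% → Option B.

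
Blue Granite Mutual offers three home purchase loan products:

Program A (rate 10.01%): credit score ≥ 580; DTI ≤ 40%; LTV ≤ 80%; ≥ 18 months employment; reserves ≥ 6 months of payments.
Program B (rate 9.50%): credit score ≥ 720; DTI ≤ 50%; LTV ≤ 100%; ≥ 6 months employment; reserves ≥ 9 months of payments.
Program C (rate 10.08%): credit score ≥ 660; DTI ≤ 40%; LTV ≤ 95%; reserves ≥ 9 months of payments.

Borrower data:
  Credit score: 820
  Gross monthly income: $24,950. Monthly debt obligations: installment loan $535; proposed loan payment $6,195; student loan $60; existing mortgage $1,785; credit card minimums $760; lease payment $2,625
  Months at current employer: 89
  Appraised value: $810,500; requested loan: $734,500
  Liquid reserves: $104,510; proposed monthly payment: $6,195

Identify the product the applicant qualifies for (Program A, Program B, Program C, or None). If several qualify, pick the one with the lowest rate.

Program B

Total debts = (535 + 6,195 + 60 + 1,785 + 760 + 2,625) = 11,960; DTI = 11,960/24,950 = 47.9%.
LTV = 734,500/810,500 = 90.6%.
Reserves = 104,510/6,195 = 16.9 months.
Program A: score 820 ≥ 580; DTI 47.9% > 40%; LTV 90.6% > 80%; employment 89 ≥ 18 mo; reserves 16.9 ≥ 6 mo → does not qualify.
Program B: score 820 ≥ 720; DTI 47.9% ≤ 50%; LTV 90.6% ≤ 100%; employment 89 ≥ 6 mo; reserves 16.9 ≥ 9 mo → qualifies.
Program C: score 820 ≥ 660; DTI 47.9% > 40%; LTV 90.6% ≤ 95%; reserves 16.9 ≥ 9 mo → does not qualify.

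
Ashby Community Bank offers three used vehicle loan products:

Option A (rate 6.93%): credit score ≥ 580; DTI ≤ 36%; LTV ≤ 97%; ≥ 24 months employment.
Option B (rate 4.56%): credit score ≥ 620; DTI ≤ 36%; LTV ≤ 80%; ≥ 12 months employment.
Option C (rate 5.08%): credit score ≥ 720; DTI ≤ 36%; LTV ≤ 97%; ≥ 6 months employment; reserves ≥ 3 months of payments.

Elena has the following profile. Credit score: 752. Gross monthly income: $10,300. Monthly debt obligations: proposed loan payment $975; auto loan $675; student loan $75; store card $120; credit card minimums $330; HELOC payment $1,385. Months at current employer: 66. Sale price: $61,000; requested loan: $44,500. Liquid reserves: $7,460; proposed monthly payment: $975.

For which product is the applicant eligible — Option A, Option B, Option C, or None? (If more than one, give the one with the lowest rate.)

Option B

Total debts = (975 + 675 + 75 + 120 + 330 + 1,385) = 3,560; DTI = 3,560/10,300 = 34.6%.
LTV = 44,500/61,000 = 73%.
Reserves = 7,460/975 = 7.7 months.
Option A: score 752 ≥ 580; DTI 34.6% ≤ 36%; LTV 73% ≤ 97%; employment 66 ≥ 24 mo → qualifies.
Option B: score 752 ≥ 620; DTI 34.6% ≤ 36%; LTV 73% ≤ 80%; employment 66 ≥ 12 mo → qualifies.
Option C: score 752 ≥ 720; DTI 34.6% ≤ 36%; LTV 73% ≤ 97%; employment 66 ≥ 6 mo; reserves 7.7 ≥ 3 mo → qualifies.
Qualifying: Option A, Option B, Option C. Lowest rate is 4.56% → Option B.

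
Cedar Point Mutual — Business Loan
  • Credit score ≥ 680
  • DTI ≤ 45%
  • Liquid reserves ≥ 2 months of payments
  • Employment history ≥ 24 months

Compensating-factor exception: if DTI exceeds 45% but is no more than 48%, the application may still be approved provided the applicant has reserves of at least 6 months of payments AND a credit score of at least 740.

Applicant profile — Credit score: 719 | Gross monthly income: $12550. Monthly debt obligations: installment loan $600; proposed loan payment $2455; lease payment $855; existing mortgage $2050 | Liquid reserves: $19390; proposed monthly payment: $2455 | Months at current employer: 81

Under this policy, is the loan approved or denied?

Credit score 719 ≥ 680 (meets base)
Total debts = (600 + 2,455 + 855 + 2,050) = 5,960. DTI = 5,960/12,550 = 47.5% > 45% — standard DTI limit exceeded.
Reserves: 19,390 ÷ 2,455 = 7.9 months (meets 2-month minimum)
Employment 81 ≥ 24 months
DTI 47.5% is within the 45%–48% exception band; checking compensating factors.
Override check — reserves: 7.9 mo (ok); score: 719 (below 740).
Compensating-factor requirement not fully met.

Denied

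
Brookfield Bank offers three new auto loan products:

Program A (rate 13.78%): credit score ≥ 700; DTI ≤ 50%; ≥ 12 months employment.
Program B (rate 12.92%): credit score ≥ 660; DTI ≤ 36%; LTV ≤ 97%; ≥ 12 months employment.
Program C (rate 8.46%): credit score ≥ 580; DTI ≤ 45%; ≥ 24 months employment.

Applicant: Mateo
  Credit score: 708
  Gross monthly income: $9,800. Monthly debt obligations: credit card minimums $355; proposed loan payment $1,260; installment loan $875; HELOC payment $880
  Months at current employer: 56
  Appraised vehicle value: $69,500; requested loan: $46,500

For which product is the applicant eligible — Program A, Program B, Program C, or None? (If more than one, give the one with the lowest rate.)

Total debts = (355 + 1,260 + 875 + 880) = 3,370; DTI = 3,370/9,800 = 34.4%.
LTV = 46,500/69,500 = 66.9%.
Program A: score 708 ≥ 700; DTI 34.4% ≤ 50%; employment 56 ≥ 12 mo → qualifies.
Program B: score 708 ≥ 660; DTI 34.4% ≤ 36%; LTV 66.9% ≤ 97%; employment 56 ≥ 12 mo → qualifies.
Program C: score 708 ≥ 580; DTI 34.4% ≤ 45%; employment 56 ≥ 24 mo → qualifies.
Qualifying: Program A, Program B, Program C. Lowest rate is 8.46% → Program C.

Program C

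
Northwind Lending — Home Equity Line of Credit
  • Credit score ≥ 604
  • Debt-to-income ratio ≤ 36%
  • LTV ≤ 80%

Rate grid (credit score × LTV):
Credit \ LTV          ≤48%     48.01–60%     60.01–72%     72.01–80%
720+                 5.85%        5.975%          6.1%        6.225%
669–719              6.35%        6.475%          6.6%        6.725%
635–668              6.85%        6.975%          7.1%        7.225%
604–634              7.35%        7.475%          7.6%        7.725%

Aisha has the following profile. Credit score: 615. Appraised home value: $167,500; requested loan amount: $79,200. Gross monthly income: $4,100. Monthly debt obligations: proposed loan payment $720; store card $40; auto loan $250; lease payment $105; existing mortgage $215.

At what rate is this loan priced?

7.35%

Credit score 615 ≥ 604; Total monthly debts = (720 + 40 + 250 + 105 + 215) = 1,330. Debt-to-income = 1,330/4,100 = 32.4% — meets 36% limit
Loan-to-value = 79,200/167,500 = 47.3% — pass (80% max)
Credit 615 → row 604–634; LTV 47.3% → column ≤48%. Grid cell → 7.35%.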